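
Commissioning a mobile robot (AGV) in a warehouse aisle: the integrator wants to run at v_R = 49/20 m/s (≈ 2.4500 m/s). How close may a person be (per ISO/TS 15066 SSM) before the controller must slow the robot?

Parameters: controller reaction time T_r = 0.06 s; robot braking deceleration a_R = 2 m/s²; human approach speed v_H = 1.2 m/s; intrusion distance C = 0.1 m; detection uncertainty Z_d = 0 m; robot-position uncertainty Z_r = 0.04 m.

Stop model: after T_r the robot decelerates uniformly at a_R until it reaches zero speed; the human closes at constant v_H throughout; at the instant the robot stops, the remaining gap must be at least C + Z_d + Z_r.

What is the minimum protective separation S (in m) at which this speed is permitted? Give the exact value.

S_min = 26637/8000 m = 3.3296 m

stop time T_s = (49/20)/2 = 1.2250 s
robot covers v_R·T_r = 2.4500·0.0600 = 0.1470 m before braking
braking distance = 2.4500²/(2·2.0000) = 1.5006 m
person approaches 1.2000·(0.0600+1.2250) = 1.5420 m
C+Z_d+Z_r = 0.1000+0.0000+0.0400 = 0.1400 m
S_min ≈ 0.1470+1.5006+1.5420+0.1400  ⇒  S_min = 26637/8000 m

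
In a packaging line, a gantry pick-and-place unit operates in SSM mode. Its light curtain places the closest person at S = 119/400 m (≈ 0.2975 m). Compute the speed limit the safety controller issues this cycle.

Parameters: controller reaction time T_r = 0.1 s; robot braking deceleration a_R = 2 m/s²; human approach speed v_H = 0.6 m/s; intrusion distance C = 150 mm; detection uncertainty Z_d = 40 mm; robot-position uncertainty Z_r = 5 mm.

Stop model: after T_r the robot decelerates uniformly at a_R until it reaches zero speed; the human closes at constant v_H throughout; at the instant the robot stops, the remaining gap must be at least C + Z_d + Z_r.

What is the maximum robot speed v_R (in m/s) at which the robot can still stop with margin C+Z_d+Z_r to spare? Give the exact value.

quadratic (1/4)·v² + (2/5)·v + (-17/400) = 0
  disc = (2/5)² − 4·(1/4)·(-17/400) = 81/400 ; √disc = 9/20
  v_R = (−(2/5) + 9/20) / (2·(1/4)) = 1/10 m/s
check:
T_s = v_R/a_R = (1/10)/2 = 0.0500 s
robot covers v_R·T_r = 0.1000·0.1000 = 0.0100 m before braking
braking distance = 0.1000²/(2·2.0000) = 0.0025 m
human closes 0.6000·0.1500 = 0.0900 m
C+Z_d+Z_r = 0.1500+0.0400+0.0050 = 0.1950 m
sum ≈ 0.0100+0.0025+0.0900+0.1950 ≈ 0.2975 m = S ✓

v_R_max = 1/10 m/s = 0.1000 m/s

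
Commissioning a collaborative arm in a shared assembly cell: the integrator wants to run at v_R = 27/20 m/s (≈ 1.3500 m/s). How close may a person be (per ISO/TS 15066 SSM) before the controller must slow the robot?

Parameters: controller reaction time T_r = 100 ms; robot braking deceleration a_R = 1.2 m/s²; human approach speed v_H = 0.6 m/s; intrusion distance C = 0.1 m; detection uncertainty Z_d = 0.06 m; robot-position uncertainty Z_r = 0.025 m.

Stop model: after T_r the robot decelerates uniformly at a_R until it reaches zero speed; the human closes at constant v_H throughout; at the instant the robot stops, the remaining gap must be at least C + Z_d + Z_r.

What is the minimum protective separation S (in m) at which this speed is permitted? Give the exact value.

S_min = 2903/1600 m = 1.8144 m

braking lasts T_s = (27/20)/(6/5) = 1.1250 s
robot in T_r: 1.3500·0.1000 = 0.1350 m
robot under decel: 1.3500²/(2·1.2000) = 0.7594 m
human over T_r+T_s: 0.6000·(0.1000+1.1250) = 0.7350 m
margins: 0.1000+0.0600+0.0250 = 0.1850 m
S_min ≈ 0.1350+0.7594+0.7350+0.1850  ⇒  S_min = 2903/1600 m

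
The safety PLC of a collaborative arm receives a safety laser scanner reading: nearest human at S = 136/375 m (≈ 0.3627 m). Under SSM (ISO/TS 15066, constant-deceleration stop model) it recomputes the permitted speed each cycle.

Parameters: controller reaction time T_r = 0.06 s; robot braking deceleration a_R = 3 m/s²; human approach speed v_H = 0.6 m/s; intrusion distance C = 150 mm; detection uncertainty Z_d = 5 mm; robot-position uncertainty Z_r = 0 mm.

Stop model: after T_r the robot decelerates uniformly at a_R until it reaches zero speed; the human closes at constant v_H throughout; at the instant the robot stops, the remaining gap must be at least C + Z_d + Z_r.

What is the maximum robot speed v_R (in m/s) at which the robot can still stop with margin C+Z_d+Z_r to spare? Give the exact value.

v_R_max = 1/2 m/s = 0.5000 m/s

collect terms ⇒ (1/6)·v_R² + (13/50)·v_R + (-103/600) = 0
  disc = (13/50)² − 4·(1/6)·(-103/600) = 1024/5625 ; √disc = 32/75
  v_R = (−(13/50) + 32/75) / (2·(1/6)) = 1/2 m/s
check:
T_s = v_R/a_R = (1/2)/3 = 0.1667 s
robot in T_r: 0.5000·0.0600 = 0.0300 m
braking distance = 0.5000²/(2·3.0000) = 0.0417 m
person approaches 0.6000·(0.0600+0.1667) = 0.1360 m
residual clearance needed = 0.1500+0.0050+0.0000 = 0.1550 m
sum ≈ 0.0300+0.0417+0.1360+0.1550 ≈ 0.3627 m = S ✓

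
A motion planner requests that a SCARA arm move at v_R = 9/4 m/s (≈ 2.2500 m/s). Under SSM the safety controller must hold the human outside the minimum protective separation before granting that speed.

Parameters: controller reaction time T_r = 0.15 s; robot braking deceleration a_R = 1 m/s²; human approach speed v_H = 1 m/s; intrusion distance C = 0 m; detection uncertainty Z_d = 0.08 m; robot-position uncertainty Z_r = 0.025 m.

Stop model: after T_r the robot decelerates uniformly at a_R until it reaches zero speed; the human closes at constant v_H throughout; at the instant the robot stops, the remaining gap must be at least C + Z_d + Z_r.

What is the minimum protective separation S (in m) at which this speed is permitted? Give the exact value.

T_s = v_R/a_R = (9/4)/1 = 2.2500 s
robot covers v_R·T_r = 2.2500·0.1500 = 0.3375 m before braking
robot covers 2.2500·2.2500 − ½·1.0000·2.2500² = 2.5312 m while stopping
person approaches 1.0000·(0.1500+2.2500) = 2.4000 m
C+Z_d+Z_r = 0.0000+0.0800+0.0250 = 0.1050 m
S_min ≈ 0.3375+2.5312+2.4000+0.1050  ⇒  S_min = 4299/800 m

S_min = 4299/800 m = 5.3738 m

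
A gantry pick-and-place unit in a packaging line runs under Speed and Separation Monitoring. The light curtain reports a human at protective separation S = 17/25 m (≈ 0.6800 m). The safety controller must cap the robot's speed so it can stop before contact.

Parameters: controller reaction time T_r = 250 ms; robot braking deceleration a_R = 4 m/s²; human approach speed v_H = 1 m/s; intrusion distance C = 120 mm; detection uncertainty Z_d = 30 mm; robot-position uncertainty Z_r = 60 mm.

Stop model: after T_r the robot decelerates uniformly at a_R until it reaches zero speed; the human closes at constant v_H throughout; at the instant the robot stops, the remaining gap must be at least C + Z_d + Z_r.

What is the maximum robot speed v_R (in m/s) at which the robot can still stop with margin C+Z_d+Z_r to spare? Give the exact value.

quadratic (1/8)·v² + (1/2)·v + (-11/50) = 0
  disc = (1/2)² − 4·(1/8)·(-11/50) = 9/25 ; √disc = 3/5
  v_R = (−(1/2) + 3/5) / (2·(1/8)) = 2/5 m/s
check:
T_s = v_R/a_R = (2/5)/4 = 0.1000 s
robot covers v_R·T_r = 0.4000·0.2500 = 0.1000 m before braking
robot covers 0.4000·0.1000 − ½·4.0000·0.1000² = 0.0200 m while stopping
human closes 1.0000·0.3500 = 0.3500 m
margins: 0.1200+0.0300+0.0600 = 0.2100 m
sum ≈ 0.1000+0.0200+0.3500+0.2100 ≈ 0.6800 m = S ✓

v_R_max = 2/5 m/s = 0.4000 m/s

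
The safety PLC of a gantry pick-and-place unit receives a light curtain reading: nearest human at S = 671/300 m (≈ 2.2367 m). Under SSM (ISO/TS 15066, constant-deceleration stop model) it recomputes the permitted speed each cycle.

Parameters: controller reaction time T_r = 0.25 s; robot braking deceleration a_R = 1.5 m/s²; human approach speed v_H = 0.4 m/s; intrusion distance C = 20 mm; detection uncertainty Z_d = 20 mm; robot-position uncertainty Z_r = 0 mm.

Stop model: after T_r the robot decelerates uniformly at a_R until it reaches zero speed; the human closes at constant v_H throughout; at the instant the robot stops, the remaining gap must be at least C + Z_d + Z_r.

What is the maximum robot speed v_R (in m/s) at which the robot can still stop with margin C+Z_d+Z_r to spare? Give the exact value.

v_R_max = 37/20 m/s = 1.8500 m/s

at the boundary: (1/3)·v² + (31/60)·v + (-629/300) = 0
  disc = (31/60)² − 4·(1/3)·(-629/300) = 49/16 ; √disc = 7/4
  v_R = (−(31/60) + 7/4) / (2·(1/3)) = 37/20 m/s
check:
stop time T_s = (37/20)/(3/2) = 1.2333 s
robot covers v_R·T_r = 1.8500·0.2500 = 0.4625 m before braking
robot under decel: 1.8500²/(2·1.5000) = 1.1408 m
human over T_r+T_s: 0.4000·(0.2500+1.2333) = 0.5933 m
margins: 0.0200+0.0200+0.0000 = 0.0400 m
sum ≈ 0.4625+1.1408+0.5933+0.0400 ≈ 2.2367 m = S ✓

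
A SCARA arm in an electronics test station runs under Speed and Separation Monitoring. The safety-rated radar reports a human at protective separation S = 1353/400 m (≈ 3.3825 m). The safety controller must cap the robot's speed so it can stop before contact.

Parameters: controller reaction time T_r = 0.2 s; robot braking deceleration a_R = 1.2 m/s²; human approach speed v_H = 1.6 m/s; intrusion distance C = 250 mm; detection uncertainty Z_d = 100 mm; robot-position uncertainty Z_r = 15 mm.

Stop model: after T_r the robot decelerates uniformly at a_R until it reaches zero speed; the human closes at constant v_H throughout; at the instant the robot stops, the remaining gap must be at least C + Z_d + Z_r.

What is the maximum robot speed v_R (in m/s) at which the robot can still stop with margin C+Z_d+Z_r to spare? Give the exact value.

collect terms ⇒ (5/12)·v_R² + (23/15)·v_R + (-1079/400) = 0
  disc = (23/15)² − 4·(5/12)·(-1079/400) = 24649/3600 ; √disc = 157/60
  v_R = (−(23/15) + 157/60) / (2·(5/12)) = 13/10 m/s
check:
T_s = v_R/a_R = (13/10)/(6/5) = 1.0833 s
robot covers v_R·T_r = 1.3000·0.2000 = 0.2600 m before braking
robot covers 1.3000·1.0833 − ½·1.2000·1.0833² = 0.7042 m while stopping
person approaches 1.6000·(0.2000+1.0833) = 2.0533 m
C+Z_d+Z_r = 0.2500+0.1000+0.0150 = 0.3650 m
sum ≈ 0.2600+0.7042+2.0533+0.3650 ≈ 3.3825 m = S ✓

v_R_max = 13/10 m/s = 1.3000 m/s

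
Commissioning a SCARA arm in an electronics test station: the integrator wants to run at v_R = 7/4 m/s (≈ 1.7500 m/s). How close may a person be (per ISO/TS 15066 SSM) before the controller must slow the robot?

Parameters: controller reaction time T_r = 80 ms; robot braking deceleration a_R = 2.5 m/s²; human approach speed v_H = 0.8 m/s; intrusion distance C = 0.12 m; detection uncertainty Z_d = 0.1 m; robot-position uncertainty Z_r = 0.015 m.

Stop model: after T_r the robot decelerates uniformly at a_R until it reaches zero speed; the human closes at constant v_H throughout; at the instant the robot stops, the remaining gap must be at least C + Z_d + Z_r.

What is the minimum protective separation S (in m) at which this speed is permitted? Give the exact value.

stop time T_s = (7/4)/(5/2) = 0.7000 s
reaction-phase robot travel = 1.7500·0.0800 = 0.1400 m
robot covers 1.7500·0.7000 − ½·2.5000·0.7000² = 0.6125 m while stopping
human over T_r+T_s: 0.8000·(0.0800+0.7000) = 0.6240 m
residual clearance needed = 0.1200+0.1000+0.0150 = 0.2350 m
S_min ≈ 0.1400+0.6125+0.6240+0.2350  ⇒  S_min = 3223/2000 m

S_min = 3223/2000 m = 1.6115 m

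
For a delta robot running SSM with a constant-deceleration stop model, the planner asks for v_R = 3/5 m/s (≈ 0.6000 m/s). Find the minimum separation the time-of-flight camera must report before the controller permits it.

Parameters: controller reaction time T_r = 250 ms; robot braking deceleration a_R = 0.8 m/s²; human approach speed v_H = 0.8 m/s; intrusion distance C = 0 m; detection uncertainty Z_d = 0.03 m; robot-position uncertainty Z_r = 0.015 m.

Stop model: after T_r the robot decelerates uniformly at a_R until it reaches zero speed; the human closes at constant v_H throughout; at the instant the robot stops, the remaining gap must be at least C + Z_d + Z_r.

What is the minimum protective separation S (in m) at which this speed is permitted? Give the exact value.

braking lasts T_s = (3/5)/(4/5) = 0.7500 s
robot in T_r: 0.6000·0.2500 = 0.1500 m
robot under decel: 0.6000²/(2·0.8000) = 0.2250 m
human over T_r+T_s: 0.8000·(0.2500+0.7500) = 0.8000 m
residual clearance needed = 0.0000+0.0300+0.0150 = 0.0450 m
S_min ≈ 0.1500+0.2250+0.8000+0.0450  ⇒  S_min = 61/50 m

S_min = 61/50 m = 1.2200 m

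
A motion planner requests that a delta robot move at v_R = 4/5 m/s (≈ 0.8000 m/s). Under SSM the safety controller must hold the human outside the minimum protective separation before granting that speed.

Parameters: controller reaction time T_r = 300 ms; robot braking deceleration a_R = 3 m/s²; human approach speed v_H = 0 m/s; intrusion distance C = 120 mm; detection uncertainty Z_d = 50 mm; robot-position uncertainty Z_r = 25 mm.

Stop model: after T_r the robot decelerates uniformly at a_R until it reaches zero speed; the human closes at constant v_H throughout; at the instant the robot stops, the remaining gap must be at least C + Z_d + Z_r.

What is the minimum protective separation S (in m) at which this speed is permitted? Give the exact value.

S_min = 13/24 m = 0.5417 m

T_s = v_R/a_R = (4/5)/3 = 0.2667 s
robot covers v_R·T_r = 0.8000·0.3000 = 0.2400 m before braking
robot covers 0.8000·0.2667 − ½·3.0000·0.2667² = 0.1067 m while stopping
person approaches 0.0000·(0.3000+0.2667) = 0.0000 m
residual clearance needed = 0.1200+0.0500+0.0250 = 0.1950 m
S_min ≈ 0.2400+0.1067+0.0000+0.1950  ⇒  S_min = 13/24 m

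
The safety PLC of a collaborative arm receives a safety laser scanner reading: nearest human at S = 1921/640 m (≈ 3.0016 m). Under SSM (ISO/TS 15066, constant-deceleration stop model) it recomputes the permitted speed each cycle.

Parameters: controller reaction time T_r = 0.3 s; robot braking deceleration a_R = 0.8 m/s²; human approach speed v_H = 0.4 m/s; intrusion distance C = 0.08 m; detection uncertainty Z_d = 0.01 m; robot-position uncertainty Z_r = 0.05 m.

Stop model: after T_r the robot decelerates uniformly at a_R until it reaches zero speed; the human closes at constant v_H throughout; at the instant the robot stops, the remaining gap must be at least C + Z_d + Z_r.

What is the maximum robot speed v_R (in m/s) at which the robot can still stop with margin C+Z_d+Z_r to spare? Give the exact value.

at the boundary: (5/8)·v² + (4/5)·v + (-8773/3200) = 0
  disc = (4/5)² − 4·(5/8)·(-8773/3200) = 47961/6400 ; √disc = 219/80
  v_R = (−(4/5) + 219/80) / (2·(5/8)) = 31/20 m/s
check:
braking lasts T_s = (31/20)/(4/5) = 1.9375 s
reaction-phase robot travel = 1.5500·0.3000 = 0.4650 m
robot covers 1.5500·1.9375 − ½·0.8000·1.9375² = 1.5016 m while stopping
human over T_r+T_s: 0.4000·(0.3000+1.9375) = 0.8950 m
margins: 0.0800+0.0100+0.0500 = 0.1400 m
sum ≈ 0.4650+1.5016+0.8950+0.1400 ≈ 3.0016 m = S ✓

v_R_max = 31/20 m/s = 1.5500 m/s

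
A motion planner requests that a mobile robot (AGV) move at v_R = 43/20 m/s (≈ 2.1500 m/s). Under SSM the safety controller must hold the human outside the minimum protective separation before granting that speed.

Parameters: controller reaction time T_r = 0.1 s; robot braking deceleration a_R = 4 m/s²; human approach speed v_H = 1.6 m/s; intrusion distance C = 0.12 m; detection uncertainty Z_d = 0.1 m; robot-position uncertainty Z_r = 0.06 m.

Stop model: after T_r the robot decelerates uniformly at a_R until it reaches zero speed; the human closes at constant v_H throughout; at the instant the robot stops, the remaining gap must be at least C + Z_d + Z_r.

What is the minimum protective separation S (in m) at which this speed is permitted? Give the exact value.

S_min = 6697/3200 m = 2.0928 m

T_s = v_R/a_R = (43/20)/4 = 0.5375 s
reaction-phase robot travel = 2.1500·0.1000 = 0.2150 m
braking distance = 2.1500²/(2·4.0000) = 0.5778 m
person approaches 1.6000·(0.1000+0.5375) = 1.0200 m
residual clearance needed = 0.1200+0.1000+0.0600 = 0.2800 m
S_min ≈ 0.2150+0.5778+1.0200+0.2800  ⇒  S_min = 6697/3200 m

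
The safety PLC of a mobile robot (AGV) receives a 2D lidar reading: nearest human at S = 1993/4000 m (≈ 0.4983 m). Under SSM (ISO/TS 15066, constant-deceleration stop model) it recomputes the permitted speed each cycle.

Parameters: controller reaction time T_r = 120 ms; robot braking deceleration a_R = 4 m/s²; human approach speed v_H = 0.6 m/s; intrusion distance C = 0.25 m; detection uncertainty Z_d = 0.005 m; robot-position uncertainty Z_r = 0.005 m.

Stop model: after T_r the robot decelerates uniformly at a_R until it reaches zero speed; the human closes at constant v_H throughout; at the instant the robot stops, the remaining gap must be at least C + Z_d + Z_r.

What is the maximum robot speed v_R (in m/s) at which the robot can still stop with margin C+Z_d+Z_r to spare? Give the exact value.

at the boundary: (1/8)·v² + (27/100)·v + (-133/800) = 0
  disc = (27/100)² − 4·(1/8)·(-133/800) = 6241/40000 ; √disc = 79/200
  v_R = (−(27/100) + 79/200) / (2·(1/8)) = 1/2 m/s
check:
T_s = v_R/a_R = (1/2)/4 = 0.1250 s
robot covers v_R·T_r = 0.5000·0.1200 = 0.0600 m before braking
robot under decel: 0.5000²/(2·4.0000) = 0.0312 m
human closes 0.6000·0.2450 = 0.1470 m
C+Z_d+Z_r = 0.2500+0.0050+0.0050 = 0.2600 m
sum ≈ 0.0600+0.0312+0.1470+0.2600 ≈ 0.4983 m = S ✓

v_R_max = 1/2 m/s = 0.5000 m/s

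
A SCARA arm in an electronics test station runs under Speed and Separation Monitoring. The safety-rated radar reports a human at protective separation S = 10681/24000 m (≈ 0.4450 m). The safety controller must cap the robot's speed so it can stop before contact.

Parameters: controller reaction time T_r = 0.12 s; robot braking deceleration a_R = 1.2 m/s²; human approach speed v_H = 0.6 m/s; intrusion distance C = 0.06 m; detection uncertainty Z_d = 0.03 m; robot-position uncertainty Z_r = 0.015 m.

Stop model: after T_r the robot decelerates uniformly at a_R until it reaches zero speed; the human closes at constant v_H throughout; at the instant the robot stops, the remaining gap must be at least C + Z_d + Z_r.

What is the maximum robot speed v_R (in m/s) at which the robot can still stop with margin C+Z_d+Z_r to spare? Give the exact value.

v_R_max = 7/20 m/s = 0.3500 m/s

quadratic (5/12)·v² + (31/50)·v + (-6433/24000) = 0
  disc = (31/50)² − 4·(5/12)·(-6433/24000) = 299209/360000 ; √disc = 547/600
  v_R = (−(31/50) + 547/600) / (2·(5/12)) = 7/20 m/s
check:
T_s = v_R/a_R = (7/20)/(6/5) = 0.2917 s
robot in T_r: 0.3500·0.1200 = 0.0420 m
robot covers 0.3500·0.2917 − ½·1.2000·0.2917² = 0.0510 m while stopping
human closes 0.6000·0.4117 = 0.2470 m
margins: 0.0600+0.0300+0.0150 = 0.1050 m
sum ≈ 0.0420+0.0510+0.2470+0.1050 ≈ 0.4450 m = S ✓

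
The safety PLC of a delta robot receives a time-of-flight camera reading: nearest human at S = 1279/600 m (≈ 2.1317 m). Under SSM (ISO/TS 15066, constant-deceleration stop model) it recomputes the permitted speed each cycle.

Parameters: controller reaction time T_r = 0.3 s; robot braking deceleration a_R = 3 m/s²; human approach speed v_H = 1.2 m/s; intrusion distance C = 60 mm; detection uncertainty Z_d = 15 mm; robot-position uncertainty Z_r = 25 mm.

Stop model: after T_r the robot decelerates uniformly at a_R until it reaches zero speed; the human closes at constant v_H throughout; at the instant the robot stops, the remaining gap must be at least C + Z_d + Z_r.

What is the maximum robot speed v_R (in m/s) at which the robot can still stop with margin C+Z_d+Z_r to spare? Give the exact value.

v_R_max = 17/10 m/s = 1.7000 m/s

at the boundary: (1/6)·v² + (7/10)·v + (-1003/600) = 0
  disc = (7/10)² − 4·(1/6)·(-1003/600) = 361/225 ; √disc = 19/15
  v_R = (−(7/10) + 19/15) / (2·(1/6)) = 17/10 m/s
check:
braking lasts T_s = (17/10)/3 = 0.5667 s
robot covers v_R·T_r = 1.7000·0.3000 = 0.5100 m before braking
braking distance = 1.7000²/(2·3.0000) = 0.4817 m
human over T_r+T_s: 1.2000·(0.3000+0.5667) = 1.0400 m
margins: 0.0600+0.0150+0.0250 = 0.1000 m
sum ≈ 0.5100+0.4817+1.0400+0.1000 ≈ 2.1317 m = S ✓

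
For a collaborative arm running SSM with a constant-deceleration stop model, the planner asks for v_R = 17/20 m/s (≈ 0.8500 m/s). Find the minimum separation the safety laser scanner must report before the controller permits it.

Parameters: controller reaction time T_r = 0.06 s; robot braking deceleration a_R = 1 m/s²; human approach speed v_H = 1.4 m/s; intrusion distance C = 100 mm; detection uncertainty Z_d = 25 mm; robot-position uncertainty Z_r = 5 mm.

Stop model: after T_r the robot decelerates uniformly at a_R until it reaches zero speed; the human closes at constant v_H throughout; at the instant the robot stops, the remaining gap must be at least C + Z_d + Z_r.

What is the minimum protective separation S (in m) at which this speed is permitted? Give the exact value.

T_s = v_R/a_R = (17/20)/1 = 0.8500 s
robot in T_r: 0.8500·0.0600 = 0.0510 m
braking distance = 0.8500²/(2·1.0000) = 0.3613 m
person approaches 1.4000·(0.0600+0.8500) = 1.2740 m
margins: 0.1000+0.0250+0.0050 = 0.1300 m
S_min ≈ 0.0510+0.3613+1.2740+0.1300  ⇒  S_min = 1453/800 m

S_min = 1453/800 m = 1.8162 m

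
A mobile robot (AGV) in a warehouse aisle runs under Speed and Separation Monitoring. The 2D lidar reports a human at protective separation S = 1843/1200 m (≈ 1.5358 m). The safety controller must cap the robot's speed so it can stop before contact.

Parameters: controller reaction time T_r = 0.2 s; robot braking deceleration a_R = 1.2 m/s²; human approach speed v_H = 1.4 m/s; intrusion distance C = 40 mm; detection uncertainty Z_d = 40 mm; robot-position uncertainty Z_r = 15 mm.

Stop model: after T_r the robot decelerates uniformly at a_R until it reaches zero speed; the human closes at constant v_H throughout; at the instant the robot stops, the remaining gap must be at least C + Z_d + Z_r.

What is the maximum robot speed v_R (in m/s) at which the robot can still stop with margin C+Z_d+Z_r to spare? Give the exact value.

v_R_max = 7/10 m/s = 0.7000 m/s

quadratic (5/12)·v² + (41/30)·v + (-1393/1200) = 0
  disc = (41/30)² − 4·(5/12)·(-1393/1200) = 1521/400 ; √disc = 39/20
  v_R = (−(41/30) + 39/20) / (2·(5/12)) = 7/10 m/s
check:
braking lasts T_s = (7/10)/(6/5) = 0.5833 s
robot covers v_R·T_r = 0.7000·0.2000 = 0.1400 m before braking
robot covers 0.7000·0.5833 − ½·1.2000·0.5833² = 0.2042 m while stopping
human over T_r+T_s: 1.4000·(0.2000+0.5833) = 1.0967 m
residual clearance needed = 0.0400+0.0400+0.0150 = 0.0950 m
sum ≈ 0.1400+0.2042+1.0967+0.0950 ≈ 1.5358 m = S ✓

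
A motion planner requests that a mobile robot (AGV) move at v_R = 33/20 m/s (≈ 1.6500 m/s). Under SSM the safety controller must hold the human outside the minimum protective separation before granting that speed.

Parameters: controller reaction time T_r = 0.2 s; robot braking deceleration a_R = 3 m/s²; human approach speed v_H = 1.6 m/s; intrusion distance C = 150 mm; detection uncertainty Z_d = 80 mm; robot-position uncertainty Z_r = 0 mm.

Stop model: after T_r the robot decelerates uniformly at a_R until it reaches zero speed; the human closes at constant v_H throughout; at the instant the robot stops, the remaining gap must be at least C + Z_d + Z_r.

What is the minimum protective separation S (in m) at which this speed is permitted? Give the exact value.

S_min = 1771/800 m = 2.2138 m

braking lasts T_s = (33/20)/3 = 0.5500 s
robot in T_r: 1.6500·0.2000 = 0.3300 m
braking distance = 1.6500²/(2·3.0000) = 0.4537 m
person approaches 1.6000·(0.2000+0.5500) = 1.2000 m
C+Z_d+Z_r = 0.1500+0.0800+0.0000 = 0.2300 m
S_min ≈ 0.3300+0.4537+1.2000+0.2300  ⇒  S_min = 1771/800 m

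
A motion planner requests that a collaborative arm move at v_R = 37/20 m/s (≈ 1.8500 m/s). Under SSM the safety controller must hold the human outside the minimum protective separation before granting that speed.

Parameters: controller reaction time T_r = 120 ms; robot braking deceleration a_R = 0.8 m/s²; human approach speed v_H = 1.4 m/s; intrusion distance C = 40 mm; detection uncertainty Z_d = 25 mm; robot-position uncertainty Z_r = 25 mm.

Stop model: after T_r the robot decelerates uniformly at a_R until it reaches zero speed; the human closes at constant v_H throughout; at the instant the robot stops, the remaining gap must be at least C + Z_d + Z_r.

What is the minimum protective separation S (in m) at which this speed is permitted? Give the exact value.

T_s = v_R/a_R = (37/20)/(4/5) = 2.3125 s
robot in T_r: 1.8500·0.1200 = 0.2220 m
robot under decel: 1.8500²/(2·0.8000) = 2.1391 m
human over T_r+T_s: 1.4000·(0.1200+2.3125) = 3.4055 m
residual clearance needed = 0.0400+0.0250+0.0250 = 0.0900 m
S_min ≈ 0.2220+2.1391+3.4055+0.0900  ⇒  S_min = 18741/3200 m

S_min = 18741/3200 m = 5.8566 m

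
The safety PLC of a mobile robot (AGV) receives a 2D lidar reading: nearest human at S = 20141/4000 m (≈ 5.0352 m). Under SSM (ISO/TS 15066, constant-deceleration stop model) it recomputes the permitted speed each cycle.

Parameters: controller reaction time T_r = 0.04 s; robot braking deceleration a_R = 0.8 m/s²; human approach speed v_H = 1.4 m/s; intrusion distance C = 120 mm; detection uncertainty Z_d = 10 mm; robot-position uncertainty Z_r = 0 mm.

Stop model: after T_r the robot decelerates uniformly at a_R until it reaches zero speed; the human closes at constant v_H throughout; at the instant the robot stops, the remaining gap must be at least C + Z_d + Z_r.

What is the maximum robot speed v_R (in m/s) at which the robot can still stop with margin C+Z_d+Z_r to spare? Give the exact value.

v_R_max = 17/10 m/s = 1.7000 m/s

at the boundary: (5/8)·v² + (179/100)·v + (-19397/4000) = 0
  disc = (179/100)² − 4·(5/8)·(-19397/4000) = 613089/40000 ; √disc = 783/200
  v_R = (−(179/100) + 783/200) / (2·(5/8)) = 17/10 m/s
check:
T_s = v_R/a_R = (17/10)/(4/5) = 2.1250 s
robot in T_r: 1.7000·0.0400 = 0.0680 m
robot under decel: 1.7000²/(2·0.8000) = 1.8062 m
person approaches 1.4000·(0.0400+2.1250) = 3.0310 m
margins: 0.1200+0.0100+0.0000 = 0.1300 m
sum ≈ 0.0680+1.8062+3.0310+0.1300 ≈ 5.0352 m = S ✓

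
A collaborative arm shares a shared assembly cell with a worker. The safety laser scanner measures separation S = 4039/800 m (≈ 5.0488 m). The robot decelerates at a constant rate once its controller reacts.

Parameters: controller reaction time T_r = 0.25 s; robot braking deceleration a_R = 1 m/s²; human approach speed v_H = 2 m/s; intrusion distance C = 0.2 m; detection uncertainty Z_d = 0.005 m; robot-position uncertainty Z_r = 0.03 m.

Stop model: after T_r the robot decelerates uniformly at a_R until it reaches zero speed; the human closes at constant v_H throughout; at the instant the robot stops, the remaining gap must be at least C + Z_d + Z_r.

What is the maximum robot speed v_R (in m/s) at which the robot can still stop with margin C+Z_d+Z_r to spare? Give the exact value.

v_R_max = 29/20 m/s = 1.4500 m/s

collect terms ⇒ (1/2)·v_R² + (9/4)·v_R + (-3451/800) = 0
  disc = (9/4)² − 4·(1/2)·(-3451/800) = 1369/100 ; √disc = 37/10
  v_R = (−(9/4) + 37/10) / (2·(1/2)) = 29/20 m/s
check:
stop time T_s = (29/20)/1 = 1.4500 s
reaction-phase robot travel = 1.4500·0.2500 = 0.3625 m
braking distance = 1.4500²/(2·1.0000) = 1.0513 m
human over T_r+T_s: 2.0000·(0.2500+1.4500) = 3.4000 m
C+Z_d+Z_r = 0.2000+0.0050+0.0300 = 0.2350 m
sum ≈ 0.3625+1.0513+3.4000+0.2350 ≈ 5.0488 m = S ✓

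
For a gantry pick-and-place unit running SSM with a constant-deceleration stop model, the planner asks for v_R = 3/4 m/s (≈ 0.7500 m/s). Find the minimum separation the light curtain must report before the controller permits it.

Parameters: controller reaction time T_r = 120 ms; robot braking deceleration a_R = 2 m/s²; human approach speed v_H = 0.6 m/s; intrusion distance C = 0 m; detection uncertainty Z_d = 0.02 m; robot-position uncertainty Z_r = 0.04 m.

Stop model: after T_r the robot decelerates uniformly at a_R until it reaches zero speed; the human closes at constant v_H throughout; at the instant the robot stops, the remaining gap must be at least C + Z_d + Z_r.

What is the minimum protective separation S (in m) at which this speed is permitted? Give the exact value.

T_s = v_R/a_R = (3/4)/2 = 0.3750 s
robot in T_r: 0.7500·0.1200 = 0.0900 m
braking distance = 0.7500²/(2·2.0000) = 0.1406 m
human over T_r+T_s: 0.6000·(0.1200+0.3750) = 0.2970 m
margins: 0.0000+0.0200+0.0400 = 0.0600 m
S_min ≈ 0.0900+0.1406+0.2970+0.0600  ⇒  S_min = 4701/8000 m

S_min = 4701/8000 m = 0.5876 m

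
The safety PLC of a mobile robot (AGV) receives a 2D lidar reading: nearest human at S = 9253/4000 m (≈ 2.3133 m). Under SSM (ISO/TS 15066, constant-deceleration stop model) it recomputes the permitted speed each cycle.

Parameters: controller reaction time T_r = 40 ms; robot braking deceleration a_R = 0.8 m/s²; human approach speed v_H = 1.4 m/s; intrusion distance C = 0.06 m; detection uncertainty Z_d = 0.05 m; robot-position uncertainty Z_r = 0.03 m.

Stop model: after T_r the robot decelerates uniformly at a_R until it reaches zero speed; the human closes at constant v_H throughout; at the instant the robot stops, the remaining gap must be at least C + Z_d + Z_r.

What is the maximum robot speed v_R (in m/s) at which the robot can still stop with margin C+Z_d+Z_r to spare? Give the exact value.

v_R_max = 9/10 m/s = 0.9000 m/s

collect terms ⇒ (5/8)·v_R² + (179/100)·v_R + (-8469/4000) = 0
  disc = (179/100)² − 4·(5/8)·(-8469/4000) = 339889/40000 ; √disc = 583/200
  v_R = (−(179/100) + 583/200) / (2·(5/8)) = 9/10 m/s
check:
braking lasts T_s = (9/10)/(4/5) = 1.1250 s
reaction-phase robot travel = 0.9000·0.0400 = 0.0360 m
robot under decel: 0.9000²/(2·0.8000) = 0.5062 m
human closes 1.4000·1.1650 = 1.6310 m
margins: 0.0600+0.0500+0.0300 = 0.1400 m
sum ≈ 0.0360+0.5062+1.6310+0.1400 ≈ 2.3133 m = S ✓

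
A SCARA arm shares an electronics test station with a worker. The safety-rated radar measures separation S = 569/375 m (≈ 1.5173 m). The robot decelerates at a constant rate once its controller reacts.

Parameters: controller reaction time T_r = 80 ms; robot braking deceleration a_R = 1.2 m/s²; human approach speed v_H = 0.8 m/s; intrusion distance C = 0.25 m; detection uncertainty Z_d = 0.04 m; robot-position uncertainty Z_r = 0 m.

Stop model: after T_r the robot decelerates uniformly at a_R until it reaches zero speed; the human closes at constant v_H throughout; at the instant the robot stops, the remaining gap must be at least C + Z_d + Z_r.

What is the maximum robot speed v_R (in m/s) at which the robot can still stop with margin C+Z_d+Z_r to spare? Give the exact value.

v_R_max = 1 m/s = 1.0000 m/s

quadratic (5/12)·v² + (56/75)·v + (-349/300) = 0
  disc = (56/75)² − 4·(5/12)·(-349/300) = 6241/2500 ; √disc = 79/50
  v_R = (−(56/75) + 79/50) / (2·(5/12)) = 1 m/s
check:
braking lasts T_s = 1/(6/5) = 0.8333 s
robot covers v_R·T_r = 1.0000·0.0800 = 0.0800 m before braking
robot under decel: 1.0000²/(2·1.2000) = 0.4167 m
human closes 0.8000·0.9133 = 0.7307 m
residual clearance needed = 0.2500+0.0400+0.0000 = 0.2900 m
sum ≈ 0.0800+0.4167+0.7307+0.2900 ≈ 1.5173 m = S ✓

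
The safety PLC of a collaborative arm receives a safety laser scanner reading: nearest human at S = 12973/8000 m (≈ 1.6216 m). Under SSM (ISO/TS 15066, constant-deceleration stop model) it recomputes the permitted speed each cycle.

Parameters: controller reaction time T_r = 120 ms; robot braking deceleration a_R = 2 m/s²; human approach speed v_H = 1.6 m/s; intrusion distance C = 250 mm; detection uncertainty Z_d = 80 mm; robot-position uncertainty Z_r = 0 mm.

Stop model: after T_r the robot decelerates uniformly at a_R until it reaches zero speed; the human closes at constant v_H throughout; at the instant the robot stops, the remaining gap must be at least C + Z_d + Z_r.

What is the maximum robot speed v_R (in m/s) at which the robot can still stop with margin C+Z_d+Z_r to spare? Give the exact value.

v_R_max = 19/20 m/s = 0.9500 m/s

at the boundary: (1/4)·v² + (23/25)·v + (-8797/8000) = 0
  disc = (23/25)² − 4·(1/4)·(-8797/8000) = 77841/40000 ; √disc = 279/200
  v_R = (−(23/25) + 279/200) / (2·(1/4)) = 19/20 m/s
check:
braking lasts T_s = (19/20)/2 = 0.4750 s
reaction-phase robot travel = 0.9500·0.1200 = 0.1140 m
braking distance = 0.9500²/(2·2.0000) = 0.2256 m
person approaches 1.6000·(0.1200+0.4750) = 0.9520 m
C+Z_d+Z_r = 0.2500+0.0800+0.0000 = 0.3300 m
sum ≈ 0.1140+0.2256+0.9520+0.3300 ≈ 1.6216 m = S ✓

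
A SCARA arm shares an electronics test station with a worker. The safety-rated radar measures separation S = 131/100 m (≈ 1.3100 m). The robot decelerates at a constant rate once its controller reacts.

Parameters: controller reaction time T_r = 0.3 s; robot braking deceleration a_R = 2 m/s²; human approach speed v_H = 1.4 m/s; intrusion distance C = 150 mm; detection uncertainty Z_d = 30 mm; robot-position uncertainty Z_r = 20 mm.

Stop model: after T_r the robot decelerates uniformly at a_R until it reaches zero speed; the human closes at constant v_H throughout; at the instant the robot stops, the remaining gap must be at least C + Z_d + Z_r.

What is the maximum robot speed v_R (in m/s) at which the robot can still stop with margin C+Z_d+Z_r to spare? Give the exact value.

quadratic (1/4)·v² + (1)·v + (-69/100) = 0
  disc = (1)² − 4·(1/4)·(-69/100) = 169/100 ; √disc = 13/10
  v_R = (−(1) + 13/10) / (2·(1/4)) = 3/5 m/s
check:
stop time T_s = (3/5)/2 = 0.3000 s
reaction-phase robot travel = 0.6000·0.3000 = 0.1800 m
robot under decel: 0.6000²/(2·2.0000) = 0.0900 m
human over T_r+T_s: 1.4000·(0.3000+0.3000) = 0.8400 m
residual clearance needed = 0.1500+0.0300+0.0200 = 0.2000 m
sum ≈ 0.1800+0.0900+0.8400+0.2000 ≈ 1.3100 m = S ✓

v_R_max = 3/5 m/s = 0.6000 m/s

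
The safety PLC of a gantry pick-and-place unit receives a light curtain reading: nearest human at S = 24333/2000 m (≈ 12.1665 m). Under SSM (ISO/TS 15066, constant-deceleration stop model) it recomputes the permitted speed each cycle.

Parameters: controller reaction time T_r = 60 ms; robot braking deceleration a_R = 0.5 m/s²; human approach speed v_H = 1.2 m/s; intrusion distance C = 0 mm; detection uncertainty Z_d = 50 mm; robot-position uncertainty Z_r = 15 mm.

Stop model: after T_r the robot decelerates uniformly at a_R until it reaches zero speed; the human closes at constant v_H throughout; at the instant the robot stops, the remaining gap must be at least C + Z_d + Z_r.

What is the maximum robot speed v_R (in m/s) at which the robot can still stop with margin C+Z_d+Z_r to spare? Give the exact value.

quadratic (1)·v² + (123/50)·v + (-24059/2000) = 0
  disc = (123/50)² − 4·(1)·(-24059/2000) = 33856/625 ; √disc = 184/25
  v_R = (−(123/50) + 184/25) / (2·(1)) = 49/20 m/s
check:
braking lasts T_s = (49/20)/(1/2) = 4.9000 s
robot covers v_R·T_r = 2.4500·0.0600 = 0.1470 m before braking
robot covers 2.4500·4.9000 − ½·0.5000·4.9000² = 6.0025 m while stopping
human over T_r+T_s: 1.2000·(0.0600+4.9000) = 5.9520 m
margins: 0.0000+0.0500+0.0150 = 0.0650 m
sum ≈ 0.1470+6.0025+5.9520+0.0650 ≈ 12.1665 m = S ✓

v_R_max = 49/20 m/s = 2.4500 m/s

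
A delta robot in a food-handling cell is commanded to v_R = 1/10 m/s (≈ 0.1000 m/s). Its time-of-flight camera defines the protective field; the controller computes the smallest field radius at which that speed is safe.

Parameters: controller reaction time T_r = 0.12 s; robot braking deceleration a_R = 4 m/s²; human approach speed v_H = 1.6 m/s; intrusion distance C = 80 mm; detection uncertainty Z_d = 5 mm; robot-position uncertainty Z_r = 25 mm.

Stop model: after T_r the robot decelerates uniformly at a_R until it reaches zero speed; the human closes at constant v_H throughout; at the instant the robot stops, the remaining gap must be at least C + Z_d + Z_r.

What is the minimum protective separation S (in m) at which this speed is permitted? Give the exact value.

S_min = 1421/4000 m = 0.3553 m

stop time T_s = (1/10)/4 = 0.0250 s
reaction-phase robot travel = 0.1000·0.1200 = 0.0120 m
braking distance = 0.1000²/(2·4.0000) = 0.0013 m
human closes 1.6000·0.1450 = 0.2320 m
residual clearance needed = 0.0800+0.0050+0.0250 = 0.1100 m
S_min ≈ 0.0120+0.0013+0.2320+0.1100  ⇒  S_min = 1421/4000 m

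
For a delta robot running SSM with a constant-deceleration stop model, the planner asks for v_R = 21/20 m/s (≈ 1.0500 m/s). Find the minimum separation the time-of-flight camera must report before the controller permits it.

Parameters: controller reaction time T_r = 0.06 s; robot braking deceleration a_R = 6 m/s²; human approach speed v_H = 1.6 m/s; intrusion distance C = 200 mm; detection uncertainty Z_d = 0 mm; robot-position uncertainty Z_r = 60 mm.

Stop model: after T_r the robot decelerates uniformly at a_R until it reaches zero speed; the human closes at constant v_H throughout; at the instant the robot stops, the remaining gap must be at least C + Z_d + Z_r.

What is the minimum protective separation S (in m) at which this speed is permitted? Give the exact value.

S_min = 6327/8000 m = 0.7909 m

stop time T_s = (21/20)/6 = 0.1750 s
robot in T_r: 1.0500·0.0600 = 0.0630 m
robot covers 1.0500·0.1750 − ½·6.0000·0.1750² = 0.0919 m while stopping
human over T_r+T_s: 1.6000·(0.0600+0.1750) = 0.3760 m
residual clearance needed = 0.2000+0.0000+0.0600 = 0.2600 m
S_min ≈ 0.0630+0.0919+0.3760+0.2600  ⇒  S_min = 6327/8000 m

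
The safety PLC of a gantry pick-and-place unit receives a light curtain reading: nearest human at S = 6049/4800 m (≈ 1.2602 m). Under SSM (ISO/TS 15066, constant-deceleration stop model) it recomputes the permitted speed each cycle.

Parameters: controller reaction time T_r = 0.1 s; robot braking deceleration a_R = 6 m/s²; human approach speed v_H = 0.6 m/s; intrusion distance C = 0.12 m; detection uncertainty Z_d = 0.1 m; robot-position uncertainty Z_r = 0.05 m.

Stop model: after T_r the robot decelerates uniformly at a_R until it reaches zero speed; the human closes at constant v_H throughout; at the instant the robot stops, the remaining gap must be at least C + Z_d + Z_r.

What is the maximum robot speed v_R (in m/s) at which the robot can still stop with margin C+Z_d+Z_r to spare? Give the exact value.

v_R_max = 47/20 m/s = 2.3500 m/s

quadratic (1/12)·v² + (1/5)·v + (-893/960) = 0
  disc = (1/5)² − 4·(1/12)·(-893/960) = 5041/14400 ; √disc = 71/120
  v_R = (−(1/5) + 71/120) / (2·(1/12)) = 47/20 m/s
check:
braking lasts T_s = (47/20)/6 = 0.3917 s
reaction-phase robot travel = 2.3500·0.1000 = 0.2350 m
robot covers 2.3500·0.3917 − ½·6.0000·0.3917² = 0.4602 m while stopping
person approaches 0.6000·(0.1000+0.3917) = 0.2950 m
margins: 0.1200+0.1000+0.0500 = 0.2700 m
sum ≈ 0.2350+0.4602+0.2950+0.2700 ≈ 1.2602 m = S ✓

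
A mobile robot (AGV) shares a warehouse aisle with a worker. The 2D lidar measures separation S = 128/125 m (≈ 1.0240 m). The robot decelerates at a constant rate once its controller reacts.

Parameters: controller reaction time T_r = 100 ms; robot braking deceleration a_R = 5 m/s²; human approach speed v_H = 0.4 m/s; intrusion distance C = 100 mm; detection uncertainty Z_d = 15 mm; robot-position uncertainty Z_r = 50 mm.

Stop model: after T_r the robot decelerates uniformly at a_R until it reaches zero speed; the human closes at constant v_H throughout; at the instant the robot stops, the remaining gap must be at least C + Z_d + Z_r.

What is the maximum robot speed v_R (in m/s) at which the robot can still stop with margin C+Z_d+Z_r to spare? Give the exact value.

collect terms ⇒ (1/10)·v_R² + (9/50)·v_R + (-819/1000) = 0
  disc = (9/50)² − 4·(1/10)·(-819/1000) = 9/25 ; √disc = 3/5
  v_R = (−(9/50) + 3/5) / (2·(1/10)) = 21/10 m/s
check:
stop time T_s = (21/10)/5 = 0.4200 s
robot in T_r: 2.1000·0.1000 = 0.2100 m
braking distance = 2.1000²/(2·5.0000) = 0.4410 m
person approaches 0.4000·(0.1000+0.4200) = 0.2080 m
margins: 0.1000+0.0150+0.0500 = 0.1650 m
sum ≈ 0.2100+0.4410+0.2080+0.1650 ≈ 1.0240 m = S ✓

v_R_max = 21/10 m/s = 2.1000 m/s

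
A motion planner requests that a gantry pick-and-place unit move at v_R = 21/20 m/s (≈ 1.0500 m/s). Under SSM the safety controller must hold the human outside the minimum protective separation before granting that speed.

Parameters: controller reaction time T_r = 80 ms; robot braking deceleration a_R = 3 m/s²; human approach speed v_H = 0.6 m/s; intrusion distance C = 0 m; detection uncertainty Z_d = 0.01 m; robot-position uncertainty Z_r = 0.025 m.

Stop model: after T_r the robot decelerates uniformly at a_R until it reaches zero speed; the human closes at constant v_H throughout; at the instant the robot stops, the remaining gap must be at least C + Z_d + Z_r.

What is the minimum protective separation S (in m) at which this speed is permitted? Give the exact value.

S_min = 2243/4000 m = 0.5607 m

T_s = v_R/a_R = (21/20)/3 = 0.3500 s
robot in T_r: 1.0500·0.0800 = 0.0840 m
robot under decel: 1.0500²/(2·3.0000) = 0.1837 m
person approaches 0.6000·(0.0800+0.3500) = 0.2580 m
residual clearance needed = 0.0000+0.0100+0.0250 = 0.0350 m
S_min ≈ 0.0840+0.1837+0.2580+0.0350  ⇒  S_min = 2243/4000 m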